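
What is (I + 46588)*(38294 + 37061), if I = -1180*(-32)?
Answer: 6356043540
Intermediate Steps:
I = 37760
(I + 46588)*(38294 + 37061) = (37760 + 46588)*(38294 + 37061) = 84348*75355 = 6356043540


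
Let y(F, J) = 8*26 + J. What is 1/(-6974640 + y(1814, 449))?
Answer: -1/6973983 ≈ -1.4339e-7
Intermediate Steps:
y(F, J) = 208 + J
1/(-6974640 + y(1814, 449)) = 1/(-6974640 + (208 + 449)) = 1/(-6974640 + 657) = 1/(-6973983) = -1/6973983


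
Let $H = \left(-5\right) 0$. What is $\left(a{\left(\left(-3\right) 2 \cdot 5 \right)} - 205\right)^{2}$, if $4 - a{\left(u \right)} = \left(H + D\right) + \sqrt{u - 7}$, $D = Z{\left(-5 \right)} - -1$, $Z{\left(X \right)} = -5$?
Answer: $\left(197 + i \sqrt{37}\right)^{2} \approx 38772.0 + 2396.6 i$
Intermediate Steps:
$H = 0$
$D = -4$ ($D = -5 - -1 = -5 + 1 = -4$)
$a{\left(u \right)} = 8 - \sqrt{-7 + u}$ ($a{\left(u \right)} = 4 - \left(\left(0 - 4\right) + \sqrt{u - 7}\right) = 4 - \left(-4 + \sqrt{-7 + u}\right) = 8 - \sqrt{-7 + u}$)
$\left(a{\left(\left(-3\right) 2 \cdot 5 \right)} - 205\right)^{2} = \left(\left(8 - \sqrt{-7 + \left(-3\right) 2 \cdot 5}\right) - 205\right)^{2} = \left(\left(8 - \sqrt{-7 - 30}\right) - 205\right)^{2} = \left(\left(8 - \sqrt{-37}\right) - 205\right)^{2} = \left(\left(8 - i \sqrt{37}\right) - 205\right)^{2} = \left(-197 - i \sqrt{37}\right)^{2}$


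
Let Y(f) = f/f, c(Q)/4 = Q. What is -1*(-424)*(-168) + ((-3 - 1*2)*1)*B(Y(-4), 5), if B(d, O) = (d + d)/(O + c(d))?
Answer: -641098/9 ≈ -71233.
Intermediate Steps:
c(Q) = 4*Q
Y(f) = 1
B(d, O) = 2*d/(O + 4*d) (B(d, O) = (d + d)/(O + 4*d) = (2*d)/(O + 4*d) = 2*d/(O + 4*d))
-1*(-424)*(-168) + ((-3 - 1*2)*1)*B(Y(-4), 5) = -1*(-424)*(-168) + ((-3 - 1*2)*1)*(2*1/(5 + 4*1)) = 424*(-168) + ((-3 - 2)*1)*(2*1/(5 + 4)) = -71232 + (-5*1)*(2*1/9) = -71232 - 10/9 = -641098/9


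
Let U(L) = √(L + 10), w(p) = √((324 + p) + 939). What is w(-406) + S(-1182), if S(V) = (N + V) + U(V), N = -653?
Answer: -1835 + √857 + 2*I*√293 ≈ -1805.7 + 34.234*I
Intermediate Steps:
w(p) = √(1263 + p)
U(L) = √(10 + L)
S(V) = -653 + V + √(10 + V) (S(V) = (-653 + V) + √(10 + V) = -653 + V + √(10 + V))
w(-406) + S(-1182) = √(1263 - 406) + (-653 - 1182 + √(10 - 1182)) = √857 + (-653 - 1182 + √(-1172)) = √857 + (-653 - 1182 + 2*I*√293) = √857 + (-1835 + 2*I*√293) = -1835 + √857 + 2*I*√293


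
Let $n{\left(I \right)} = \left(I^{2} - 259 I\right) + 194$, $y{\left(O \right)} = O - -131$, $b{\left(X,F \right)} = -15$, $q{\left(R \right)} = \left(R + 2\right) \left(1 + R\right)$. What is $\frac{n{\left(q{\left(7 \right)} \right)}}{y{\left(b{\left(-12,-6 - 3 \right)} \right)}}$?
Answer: $- \frac{6635}{58} \approx -114.4$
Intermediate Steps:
$q{\left(R \right)} = \left(1 + R\right) \left(2 + R\right)$ ($q{\left(R \right)} = \left(2 + R\right) \left(1 + R\right) = \left(1 + R\right) \left(2 + R\right)$)
$y{\left(O \right)} = 131 + O$ ($y{\left(O \right)} = O + 131 = 131 + O$)
$n{\left(I \right)} = 194 + I^{2} - 259 I$
$\frac{n{\left(q{\left(7 \right)} \right)}}{y{\left(b{\left(-12,-6 - 3 \right)} \right)}} = \frac{194 + \left(2 + 7^{2} + 3 \cdot 7\right)^{2} - 259 \left(2 + 7^{2} + 3 \cdot 7\right)}{131 - 15} = \frac{194 + \left(2 + 49 + 21\right)^{2} - 259 \left(2 + 49 + 21\right)}{116} = \left(194 + 72^{2} - 18648\right) \frac{1}{116} = \left(194 + 5184 - 18648\right) \frac{1}{116} = \left(-13270\right) \frac{1}{116} = - \frac{6635}{58}$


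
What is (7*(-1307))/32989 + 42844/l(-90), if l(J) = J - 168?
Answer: -707870579/4255581 ≈ -166.34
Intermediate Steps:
l(J) = -168 + J
(7*(-1307))/32989 + 42844/l(-90) = (7*(-1307))/32989 + 42844/(-168 - 90) = -9149*1/32989 + 42844/(-258) = -9149/32989 + 42844*(-1/258) = -9149/32989 - 21422/129 = -707870579/4255581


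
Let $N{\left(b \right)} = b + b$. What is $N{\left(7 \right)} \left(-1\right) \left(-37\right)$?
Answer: $518$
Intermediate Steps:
$N{\left(b \right)} = 2 b$
$N{\left(7 \right)} \left(-1\right) \left(-37\right) = 2 \cdot 7 \left(-1\right) \left(-37\right) = 14 \left(-1\right) \left(-37\right) = \left(-14\right) \left(-37\right) = 518$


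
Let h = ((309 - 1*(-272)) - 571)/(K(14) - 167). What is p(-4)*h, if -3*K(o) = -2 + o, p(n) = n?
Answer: 40/171 ≈ 0.23392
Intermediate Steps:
K(o) = ⅔ - o/3 (K(o) = -(-2 + o)/3 = ⅔ - o/3)
h = -10/171 (h = ((309 - 1*(-272)) - 571)/((⅔ - ⅓*14) - 167) = ((309 + 272) - 571)/((⅔ - 14/3) - 167) = (581 - 571)/(-4 - 167) = 10/(-171) = 10*(-1/171) = -10/171 ≈ -0.058480)
p(-4)*h = -4*(-10/171) = 40/171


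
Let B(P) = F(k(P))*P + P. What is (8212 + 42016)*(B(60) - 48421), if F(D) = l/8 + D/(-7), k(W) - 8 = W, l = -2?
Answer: -17213738336/7 ≈ -2.4591e+9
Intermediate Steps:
k(W) = 8 + W
F(D) = -¼ - D/7 (F(D) = -2/8 + D/(-7) = -2*⅛ + D*(-⅐) = -¼ - D/7)
B(P) = P + P*(-39/28 - P/7) (B(P) = (-¼ - (8 + P)/7)*P + P = (-¼ + (-8/7 - P/7))*P + P = (-39/28 - P/7)*P + P = P*(-39/28 - P/7) + P = P + P*(-39/28 - P/7))
(8212 + 42016)*(B(60) - 48421) = (8212 + 42016)*(-1/28*60*(11 + 4*60) - 48421) = 50228*(-1/28*60*(11 + 240) - 48421) = 50228*(-1/28*60*251 - 48421) = 50228*(-3765/7 - 48421) = 50228*(-342712/7) = -17213738336/7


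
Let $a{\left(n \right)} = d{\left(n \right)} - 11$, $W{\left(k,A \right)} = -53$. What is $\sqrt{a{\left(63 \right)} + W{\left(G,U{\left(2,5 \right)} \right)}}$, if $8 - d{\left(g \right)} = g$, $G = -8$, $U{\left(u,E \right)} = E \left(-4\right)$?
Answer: $i \sqrt{119} \approx 10.909 i$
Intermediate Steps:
$U{\left(u,E \right)} = - 4 E$
$d{\left(g \right)} = 8 - g$
$a{\left(n \right)} = -3 - n$ ($a{\left(n \right)} = \left(8 - n\right) - 11 = -3 - n$)
$\sqrt{a{\left(63 \right)} + W{\left(G,U{\left(2,5 \right)} \right)}} = \sqrt{\left(-3 - 63\right) - 53} = \sqrt{-66 - 53} = \sqrt{-119} = i \sqrt{119}$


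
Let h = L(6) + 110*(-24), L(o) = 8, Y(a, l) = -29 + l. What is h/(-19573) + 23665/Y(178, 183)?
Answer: 463600373/3014242 ≈ 153.80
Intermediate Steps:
h = -2632 (h = 8 + 110*(-24) = 8 - 2640 = -2632)
h/(-19573) + 23665/Y(178, 183) = -2632/(-19573) + 23665/(-29 + 183) = -2632*(-1/19573) + 23665/154 = 2632/19573 + 23665*(1/154) = 2632/19573 + 23665/154 = 463600373/3014242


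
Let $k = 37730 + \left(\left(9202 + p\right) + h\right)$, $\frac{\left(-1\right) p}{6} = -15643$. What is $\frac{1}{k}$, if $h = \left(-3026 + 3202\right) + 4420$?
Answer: $\frac{1}{145386} \approx 6.8782 \cdot 10^{-6}$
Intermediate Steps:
$p = 93858$ ($p = \left(-6\right) \left(-15643\right) = 93858$)
$h = 4596$ ($h = 176 + 4420 = 4596$)
$k = 145386$ ($k = 37730 + \left(\left(9202 + 93858\right) + 4596\right) = 37730 + \left(103060 + 4596\right) = 37730 + 107656 = 145386$)
$\frac{1}{k} = \frac{1}{145386}$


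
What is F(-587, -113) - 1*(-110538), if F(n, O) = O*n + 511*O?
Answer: 119126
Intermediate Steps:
F(n, O) = 511*O + O*n
F(-587, -113) - 1*(-110538) = -113*(511 - 587) - 1*(-110538) = -113*(-76) + 110538 = 8588 + 110538 = 119126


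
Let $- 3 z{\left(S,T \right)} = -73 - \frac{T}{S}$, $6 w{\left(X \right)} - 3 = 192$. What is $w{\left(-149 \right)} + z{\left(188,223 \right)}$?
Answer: $\frac{10759}{188} \approx 57.229$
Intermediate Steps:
$w{\left(X \right)} = \frac{65}{2}$ ($w{\left(X \right)} = \frac{1}{2} + \frac{1}{6} \cdot 192 = \frac{1}{2} + 32 = \frac{65}{2}$)
$z{\left(S,T \right)} = \frac{73}{3} + \frac{T}{3 S}$ ($z{\left(S,T \right)} = - \frac{-73 - \frac{T}{S}}{3} = \frac{73}{3} + \frac{T}{3 S}$)
$w{\left(-149 \right)} + z{\left(188,223 \right)} = \frac{65}{2} + \frac{223 + 73 \cdot 188}{3 \cdot 188} = \frac{65}{2} + \frac{1}{3} \cdot \frac{1}{188} \left(223 + 13724\right) = \frac{65}{2} + \frac{1}{3} \cdot \frac{1}{188} \cdot 13947 = \frac{65}{2} + \frac{4649}{188} = \frac{10759}{188}$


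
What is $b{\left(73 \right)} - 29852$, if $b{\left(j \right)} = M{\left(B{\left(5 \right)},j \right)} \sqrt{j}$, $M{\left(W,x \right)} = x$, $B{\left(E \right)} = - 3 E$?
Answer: $-29852 + 73 \sqrt{73} \approx -29228.0$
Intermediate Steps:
$b{\left(j \right)} = j^{\frac{3}{2}}$ ($b{\left(j \right)} = j \sqrt{j} = j^{\frac{3}{2}}$)
$b{\left(73 \right)} - 29852 = 73^{\frac{3}{2}} - 29852 = 73 \sqrt{73} - 29852 = -29852 + 73 \sqrt{73}$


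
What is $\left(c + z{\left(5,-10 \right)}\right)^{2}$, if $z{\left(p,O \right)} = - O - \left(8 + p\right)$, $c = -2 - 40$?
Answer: $2025$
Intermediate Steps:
$c = -42$
$z{\left(p,O \right)} = -8 - O - p$
$\left(c + z{\left(5,-10 \right)}\right)^{2} = \left(-42 - 3\right)^{2} = \left(-45\right)^{2} = 2025$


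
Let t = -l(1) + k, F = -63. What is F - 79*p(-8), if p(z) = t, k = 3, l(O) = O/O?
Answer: -221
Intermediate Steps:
l(O) = 1
t = 2 (t = -1*1 + 3 = -1 + 3 = 2)
p(z) = 2
F - 79*p(-8) = -63 - 79*2 = -63 - 158 = -221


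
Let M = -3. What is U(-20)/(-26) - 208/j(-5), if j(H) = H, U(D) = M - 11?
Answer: 2739/65 ≈ 42.138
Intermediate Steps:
U(D) = -14 (U(D) = -3 - 11 = -14)
U(-20)/(-26) - 208/j(-5) = -14/(-26) - 208/(-5) = -14*(-1/26) - 208*(-1/5) = 7/13 + 208/5 = 2739/65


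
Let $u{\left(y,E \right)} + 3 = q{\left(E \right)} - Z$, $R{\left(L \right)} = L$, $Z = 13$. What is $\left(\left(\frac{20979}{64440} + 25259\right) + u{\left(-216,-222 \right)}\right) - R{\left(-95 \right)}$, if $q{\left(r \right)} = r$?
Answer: $\frac{179832891}{7160} \approx 25116.0$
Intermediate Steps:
$u{\left(y,E \right)} = -16 + E$ ($u{\left(y,E \right)} = -3 + \left(E - 13\right) = -3 + \left(-13 + E\right) = -16 + E$)
$\left(\left(\frac{20979}{64440} + 25259\right) + u{\left(-216,-222 \right)}\right) - R{\left(-95 \right)} = \left(\left(\frac{20979}{64440} + 25259\right) - 238\right) - -95 = \left(\left(20979 \cdot \frac{1}{64440} + 25259\right) - 238\right) + 95 = \left(\left(\frac{2331}{7160} + 25259\right) - 238\right) + 95 = \left(\frac{180856771}{7160} - 238\right) + 95 = \frac{179152691}{7160} + 95 = \frac{179832891}{7160}$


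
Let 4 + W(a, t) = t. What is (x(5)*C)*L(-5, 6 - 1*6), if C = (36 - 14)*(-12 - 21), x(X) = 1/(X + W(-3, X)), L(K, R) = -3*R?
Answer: 0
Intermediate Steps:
W(a, t) = -4 + t
x(X) = 1/(-4 + 2*X) (x(X) = 1/(X + (-4 + X)) = 1/(-4 + 2*X))
C = -726 (C = 22*(-33) = -726)
(x(5)*C)*L(-5, 6 - 1*6) = ((1/(2*(-2 + 5)))*(-726))*(-3*(6 - 1*6)) = (((½)/3)*(-726))*(-3*(6 - 6)) = (((½)*(⅓))*(-726))*(-3*0) = ((⅙)*(-726))*0 = -121*0 = 0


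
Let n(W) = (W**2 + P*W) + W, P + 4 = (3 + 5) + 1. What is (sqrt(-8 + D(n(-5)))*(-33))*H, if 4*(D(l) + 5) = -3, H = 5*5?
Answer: -825*I*sqrt(55)/2 ≈ -3059.2*I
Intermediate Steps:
P = 5 (P = -4 + ((3 + 5) + 1) = -4 + (8 + 1) = -4 + 9 = 5)
H = 25
n(W) = W**2 + 6*W (n(W) = (W**2 + 5*W) + W = W**2 + 6*W)
D(l) = -23/4 (D(l) = -5 + (1/4)*(-3) = -5 - 3/4 = -23/4)
(sqrt(-8 + D(n(-5)))*(-33))*H = (sqrt(-8 - 23/4)*(-33))*25 = (sqrt(-55/4)*(-33))*25 = ((I*sqrt(55)/2)*(-33))*25 = -33*I*sqrt(55)/2*25 = -825*I*sqrt(55)/2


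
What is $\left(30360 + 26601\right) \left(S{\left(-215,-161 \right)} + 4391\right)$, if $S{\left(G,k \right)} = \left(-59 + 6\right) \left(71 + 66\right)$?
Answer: $-163478070$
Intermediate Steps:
$S{\left(G,k \right)} = -7261$ ($S{\left(G,k \right)} = \left(-53\right) 137 = -7261$)
$\left(30360 + 26601\right) \left(S{\left(-215,-161 \right)} + 4391\right) = \left(30360 + 26601\right) \left(-7261 + 4391\right) = 56961 \left(-2870\right) = -163478070$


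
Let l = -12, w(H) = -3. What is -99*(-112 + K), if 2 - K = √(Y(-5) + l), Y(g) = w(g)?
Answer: 10890 + 99*I*√15 ≈ 10890.0 + 383.43*I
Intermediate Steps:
Y(g) = -3
K = 2 - I*√15 (K = 2 - √(-3 - 12) = 2 - √(-15) = 2 - I*√15 ≈ 2.0 - 3.873*I)
-99*(-112 + K) = -99*(-112 + (2 - I*√15)) = -99*(-110 - I*√15) = 10890 + 99*I*√15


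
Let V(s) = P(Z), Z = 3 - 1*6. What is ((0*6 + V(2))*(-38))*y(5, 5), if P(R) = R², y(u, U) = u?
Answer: -1710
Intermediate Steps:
Z = -3 (Z = 3 - 6 = -3)
V(s) = 9 (V(s) = (-3)² = 9)
((0*6 + V(2))*(-38))*y(5, 5) = ((0*6 + 9)*(-38))*5 = ((0 + 9)*(-38))*5 = (9*(-38))*5 = -342*5 = -1710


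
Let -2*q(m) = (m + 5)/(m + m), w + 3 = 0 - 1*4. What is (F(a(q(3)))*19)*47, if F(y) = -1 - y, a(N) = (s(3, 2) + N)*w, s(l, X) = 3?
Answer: 41078/3 ≈ 13693.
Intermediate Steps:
w = -7 (w = -3 + (0 - 1*4) = -3 + (0 - 4) = -3 - 4 = -7)
q(m) = -(5 + m)/(4*m) (q(m) = -(m + 5)/(2*(m + m)) = -(5 + m)/(2*(2*m)) = -(5 + m)*1/(2*m)/2 = -(5 + m)/(4*m))
a(N) = -21 - 7*N (a(N) = (3 + N)*(-7) = -21 - 7*N)
(F(a(q(3)))*19)*47 = ((-1 - (-21 - 7*(-5 - 1*3)/(4*3)))*19)*47 = ((-1 - (-21 - 7*(-5 - 3)/(4*3)))*19)*47 = ((-1 - (-21 - 7*(-8)/(4*3)))*19)*47 = ((-1 - (-21 - 7*(-⅔)))*19)*47 = ((-1 - (-21 + 14/3))*19)*47 = ((-1 - 1*(-49/3))*19)*47 = ((-1 + 49/3)*19)*47 = ((46/3)*19)*47 = (874/3)*47 = 41078/3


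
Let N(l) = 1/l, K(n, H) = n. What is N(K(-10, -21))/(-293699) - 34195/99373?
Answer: -100430273677/291857507270 ≈ -0.34411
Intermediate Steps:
N(K(-10, -21))/(-293699) - 34195/99373 = 1/(-10*(-293699)) - 34195/99373 = -⅒*(-1/293699) - 34195*1/99373 = 1/2936990 - 34195/99373 = -100430273677/291857507270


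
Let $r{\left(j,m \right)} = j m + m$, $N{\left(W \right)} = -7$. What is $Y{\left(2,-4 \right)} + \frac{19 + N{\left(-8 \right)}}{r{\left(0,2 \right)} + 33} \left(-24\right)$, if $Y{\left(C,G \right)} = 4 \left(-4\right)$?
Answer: $- \frac{848}{35} \approx -24.229$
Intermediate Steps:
$r{\left(j,m \right)} = m + j m$
$Y{\left(C,G \right)} = -16$
$Y{\left(2,-4 \right)} + \frac{19 + N{\left(-8 \right)}}{r{\left(0,2 \right)} + 33} \left(-24\right) = -16 + \frac{19 - 7}{2 \left(1 + 0\right) + 33} \left(-24\right) = -16 + \frac{12}{2 \cdot 1 + 33} \left(-24\right) = -16 + \frac{12}{2 + 33} \left(-24\right) = -16 + \frac{12}{35} \left(-24\right) = -16 - \frac{288}{35} = - \frac{848}{35}$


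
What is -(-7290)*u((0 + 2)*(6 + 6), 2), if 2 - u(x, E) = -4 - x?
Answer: 218700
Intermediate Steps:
u(x, E) = 6 + x (u(x, E) = 2 - (-4 - x) = 2 + (4 + x) = 6 + x)
-(-7290)*u((0 + 2)*(6 + 6), 2) = -(-7290)*(6 + (0 + 2)*(6 + 6)) = -(-7290)*(6 + 2*12) = -(-7290)*(6 + 24) = -(-7290)*30 = -810*(-270) = 218700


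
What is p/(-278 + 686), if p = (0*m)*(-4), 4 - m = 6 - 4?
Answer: 0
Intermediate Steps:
m = 2 (m = 4 - (6 - 4) = 4 - 1*2 = 4 - 2 = 2)
p = 0 (p = (0*2)*(-4) = 0*(-4) = 0)
p/(-278 + 686) = 0/(-278 + 686) = 0/408 = 0*(1/408) = 0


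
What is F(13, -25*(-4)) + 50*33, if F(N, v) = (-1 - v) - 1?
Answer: 1548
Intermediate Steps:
F(N, v) = -2 - v
F(13, -25*(-4)) + 50*33 = (-2 - (-5)*5*(-4)) + 50*33 = (-2 - (-5)*(-20)) + 1650 = (-2 - 1*100) + 1650 = (-2 - 100) + 1650 = -102 + 1650 = 1548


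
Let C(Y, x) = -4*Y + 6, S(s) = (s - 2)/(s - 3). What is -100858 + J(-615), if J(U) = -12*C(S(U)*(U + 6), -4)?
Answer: -13401814/103 ≈ -1.3011e+5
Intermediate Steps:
S(s) = (-2 + s)/(-3 + s)
C(Y, x) = 6 - 4*Y
J(U) = -72 + 48*(-2 + U)*(6 + U)/(-3 + U) (J(U) = -12*(6 - 4*(-2 + U)/(-3 + U)*(U + 6)) = -12*(6 - 4*(-2 + U)/(-3 + U)*(6 + U)) = -12*(6 - 4*(-2 + U)*(6 + U)/(-3 + U)) = -72 + 48*(-2 + U)*(6 + U)/(-3 + U))
-100858 + J(-615) = -100858 + 24*(-15 + 2*(-615)**2 + 5*(-615))/(-3 - 615) = -100858 + 24*(-15 + 2*378225 - 3075)/(-618) = -100858 + 24*(-1/618)*(-15 + 756450 - 3075) = -100858 + 24*(-1/618)*753360 = -100858 - 3013440/103 = -13401814/103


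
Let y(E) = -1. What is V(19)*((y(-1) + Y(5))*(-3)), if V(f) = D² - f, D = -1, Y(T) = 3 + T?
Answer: 378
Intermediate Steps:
V(f) = 1 - f (V(f) = (-1)² - f = 1 - f)
V(19)*((y(-1) + Y(5))*(-3)) = (1 - 1*19)*((-1 + (3 + 5))*(-3)) = (1 - 19)*((-1 + 8)*(-3)) = -126*(-3) = -18*(-21) = 378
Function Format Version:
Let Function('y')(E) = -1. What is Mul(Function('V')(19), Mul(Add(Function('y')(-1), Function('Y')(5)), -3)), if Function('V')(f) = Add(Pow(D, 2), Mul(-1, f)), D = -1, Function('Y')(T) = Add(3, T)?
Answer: 378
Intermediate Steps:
Function('V')(f) = Add(1, Mul(-1, f)) (Function('V')(f) = Add(Pow(-1, 2), Mul(-1, f)) = Add(1, Mul(-1, f)))
Mul(Function('V')(19), Mul(Add(Function('y')(-1), Function('Y')(5)), -3)) = Mul(Add(1, Mul(-1, 19)), Mul(Add(-1, Add(3, 5)), -3)) = Mul(Add(1, -19), Mul(Add(-1, 8), -3)) = Mul(-18, Mul(7, -3)) = Mul(-18, -21) = 378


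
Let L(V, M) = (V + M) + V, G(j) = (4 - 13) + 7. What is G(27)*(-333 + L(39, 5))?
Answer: 500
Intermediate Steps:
G(j) = -2 (G(j) = -9 + 7 = -2)
L(V, M) = M + 2*V (L(V, M) = (M + V) + V = M + 2*V)
G(27)*(-333 + L(39, 5)) = -2*(-333 + (5 + 2*39)) = -2*(-333 + (5 + 78)) = -2*(-333 + 83) = -2*(-250) = 500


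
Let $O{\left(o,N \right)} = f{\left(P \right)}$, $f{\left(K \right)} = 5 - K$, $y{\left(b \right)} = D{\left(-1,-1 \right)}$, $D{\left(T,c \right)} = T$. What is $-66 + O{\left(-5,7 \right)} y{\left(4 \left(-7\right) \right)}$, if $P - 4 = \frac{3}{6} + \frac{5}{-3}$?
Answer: $- \frac{409}{6} \approx -68.167$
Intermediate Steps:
$y{\left(b \right)} = -1$
$P = \frac{17}{6}$ ($P = 4 + \left(\frac{3}{6} + \frac{5}{-3}\right) = 4 + \left(3 \cdot \frac{1}{6} + 5 \left(- \frac{1}{3}\right)\right) = 4 + \left(\frac{1}{2} - \frac{5}{3}\right) = 4 - \frac{7}{6} = \frac{17}{6} \approx 2.8333$)
$O{\left(o,N \right)} = \frac{13}{6}$ ($O{\left(o,N \right)} = 5 - \frac{17}{6} = \frac{13}{6}$)
$-66 + O{\left(-5,7 \right)} y{\left(4 \left(-7\right) \right)} = -66 + \frac{13}{6} \left(-1\right) = -66 - \frac{13}{6} = - \frac{409}{6}$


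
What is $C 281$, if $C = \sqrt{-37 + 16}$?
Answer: $281 i \sqrt{21} \approx 1287.7 i$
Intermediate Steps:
$C = i \sqrt{21}$ ($C = \sqrt{-21} = i \sqrt{21} \approx 4.5826 i$)
$C 281 = i \sqrt{21} \cdot 281 = 281 i \sqrt{21}$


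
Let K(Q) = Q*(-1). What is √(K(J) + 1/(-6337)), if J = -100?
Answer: 3*√446194507/6337 ≈ 10.000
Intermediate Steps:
K(Q) = -Q
√(K(J) + 1/(-6337)) = √(-1*(-100) + 1/(-6337)) = √(100 - 1/6337) = √(633699/6337) = 3*√446194507/6337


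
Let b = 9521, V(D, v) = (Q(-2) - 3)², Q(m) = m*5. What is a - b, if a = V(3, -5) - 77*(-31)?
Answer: -6965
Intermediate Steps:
Q(m) = 5*m
V(D, v) = 169 (V(D, v) = (5*(-2) - 3)² = (-10 - 3)² = (-13)² = 169)
a = 2556 (a = 169 - 77*(-31) = 169 + 2387 = 2556)
a - b = 2556 - 1*9521 = 2556 - 9521 = -6965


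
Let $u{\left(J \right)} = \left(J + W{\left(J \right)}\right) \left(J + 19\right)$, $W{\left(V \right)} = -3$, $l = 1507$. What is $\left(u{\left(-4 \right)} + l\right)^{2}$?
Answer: $1965604$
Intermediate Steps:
$u{\left(J \right)} = \left(-3 + J\right) \left(19 + J\right)$ ($u{\left(J \right)} = \left(J - 3\right) \left(J + 19\right) = \left(-3 + J\right) \left(19 + J\right)$)
$\left(u{\left(-4 \right)} + l\right)^{2} = \left(\left(-57 + \left(-4\right)^{2} + 16 \left(-4\right)\right) + 1507\right)^{2} = \left(\left(-57 + 16 - 64\right) + 1507\right)^{2} = \left(-105 + 1507\right)^{2} = 1402^{2} = 1965604$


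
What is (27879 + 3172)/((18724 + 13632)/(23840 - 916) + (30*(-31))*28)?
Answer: -177953281/149227151 ≈ -1.1925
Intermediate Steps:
(27879 + 3172)/((18724 + 13632)/(23840 - 916) + (30*(-31))*28) = 31051/(32356/22924 - 930*28) = 31051/(32356*(1/22924) - 26040) = 31051/(8089/5731 - 26040) = 31051/(-149227151/5731) = 31051*(-5731/149227151) = -177953281/149227151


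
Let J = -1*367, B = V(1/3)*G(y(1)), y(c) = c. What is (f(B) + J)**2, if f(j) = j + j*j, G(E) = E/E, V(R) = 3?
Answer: 126025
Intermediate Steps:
G(E) = 1
B = 3 (B = 3*1 = 3)
J = -367
f(j) = j + j**2
(f(B) + J)**2 = (3*(1 + 3) - 367)**2 = (3*4 - 367)**2 = (12 - 367)**2 = (-355)**2 = 126025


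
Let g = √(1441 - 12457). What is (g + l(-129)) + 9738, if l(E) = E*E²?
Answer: -2136951 + 18*I*√34 ≈ -2.137e+6 + 104.96*I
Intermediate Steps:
l(E) = E³
g = 18*I*√34 (g = √(-11016) = 18*I*√34 ≈ 104.96*I)
(g + l(-129)) + 9738 = (18*I*√34 + (-129)³) + 9738 = (18*I*√34 - 2146689) + 9738 = (-2146689 + 18*I*√34) + 9738 = -2136951 + 18*I*√34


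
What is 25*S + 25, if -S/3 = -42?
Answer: 3175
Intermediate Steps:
S = 126 (S = -3*(-42) = 126)
25*S + 25 = 25*126 + 25 = 3150 + 25 = 3175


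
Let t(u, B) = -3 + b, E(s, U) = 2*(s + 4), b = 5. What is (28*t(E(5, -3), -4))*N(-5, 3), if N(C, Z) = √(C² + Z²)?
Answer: 56*√34 ≈ 326.53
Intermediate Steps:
E(s, U) = 8 + 2*s (E(s, U) = 2*(4 + s) = 8 + 2*s)
t(u, B) = 2 (t(u, B) = -3 + 5 = 2)
(28*t(E(5, -3), -4))*N(-5, 3) = (28*2)*√((-5)² + 3²) = 56*√(25 + 9) = 56*√34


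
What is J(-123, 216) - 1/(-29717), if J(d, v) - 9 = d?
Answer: -3387737/29717 ≈ -114.00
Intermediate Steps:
J(d, v) = 9 + d
J(-123, 216) - 1/(-29717) = (9 - 123) - 1/(-29717) = -114 - 1*(-1/29717) = -114 + 1/29717 = -3387737/29717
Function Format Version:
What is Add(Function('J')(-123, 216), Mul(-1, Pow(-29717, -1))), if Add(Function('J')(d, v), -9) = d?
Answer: Rational(-3387737, 29717) ≈ -114.00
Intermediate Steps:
Function('J')(d, v) = Add(9, d)
Add(Function('J')(-123, 216), Mul(-1, Pow(-29717, -1))) = Add(Add(9, -123), Mul(-1, Pow(-29717, -1))) = Add(-114, Mul(-1, Rational(-1, 29717))) = Add(-114, Rational(1, 29717)) = Rational(-3387737, 29717)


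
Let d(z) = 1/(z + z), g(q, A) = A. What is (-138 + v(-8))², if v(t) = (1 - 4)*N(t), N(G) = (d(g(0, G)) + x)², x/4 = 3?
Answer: 20958642441/65536 ≈ 3.1980e+5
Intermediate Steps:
d(z) = 1/(2*z)
x = 12 (x = 4*3 = 12)
N(G) = (12 + 1/(2*G))² (N(G) = (1/(2*G) + 12)² = (12 + 1/(2*G))²)
v(t) = -3*(1 + 24*t)²/(4*t²) (v(t) = (1 - 4)*((1 + 24*t)²/(4*t²)) = -3*(1 + 24*t)²/(4*t²))
(-138 + v(-8))² = (-138 - ¾*(1 + 24*(-8))²/(-8)²)² = (-138 - ¾*1/64*(1 - 192)²)² = (-138 - ¾*1/64*(-191)²)² = (-138 - ¾*1/64*36481)² = (-138 - 109443/256)² = (-144771/256)² = 20958642441/65536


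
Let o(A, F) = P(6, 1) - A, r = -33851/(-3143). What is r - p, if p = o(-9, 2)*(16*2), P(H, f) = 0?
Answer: -871333/3143 ≈ -277.23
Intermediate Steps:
r = 33851/3143 (r = -33851*(-1/3143) = 33851/3143 ≈ 10.770)
o(A, F) = -A (o(A, F) = 0 - A = -A)
p = 288 (p = (-1*(-9))*(16*2) = 9*32 = 288)
r - p = 33851/3143 - 1*288 = 33851/3143 - 288 = -871333/3143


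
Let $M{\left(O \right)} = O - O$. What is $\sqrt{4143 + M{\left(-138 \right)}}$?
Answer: $\sqrt{4143} \approx 64.366$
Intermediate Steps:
$M{\left(O \right)} = 0$
$\sqrt{4143 + M{\left(-138 \right)}} = \sqrt{4143 + 0} = \sqrt{4143}$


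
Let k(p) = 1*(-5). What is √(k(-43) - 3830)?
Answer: I*√3835 ≈ 61.927*I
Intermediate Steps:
k(p) = -5
√(k(-43) - 3830) = √(-5 - 3830) = √(-3835) = I*√3835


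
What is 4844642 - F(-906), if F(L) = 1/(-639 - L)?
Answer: 1293519413/267 ≈ 4.8446e+6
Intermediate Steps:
4844642 - F(-906) = 4844642 - (-1)/(639 - 906) = 4844642 - (-1)/(-267) = 4844642 - (-1)*(-1)/267 = 4844642 - 1*1/267 = 4844642 - 1/267 = 1293519413/267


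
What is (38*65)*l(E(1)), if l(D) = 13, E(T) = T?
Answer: 32110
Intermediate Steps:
(38*65)*l(E(1)) = (38*65)*13 = 2470*13 = 32110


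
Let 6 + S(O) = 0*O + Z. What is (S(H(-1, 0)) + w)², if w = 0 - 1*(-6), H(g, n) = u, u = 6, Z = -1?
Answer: 1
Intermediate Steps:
H(g, n) = 6
S(O) = -7 (S(O) = -6 + (0*O - 1) = -6 + (0 - 1) = -6 - 1 = -7)
w = 6 (w = 0 + 6 = 6)
(S(H(-1, 0)) + w)² = (-7 + 6)² = (-1)² = 1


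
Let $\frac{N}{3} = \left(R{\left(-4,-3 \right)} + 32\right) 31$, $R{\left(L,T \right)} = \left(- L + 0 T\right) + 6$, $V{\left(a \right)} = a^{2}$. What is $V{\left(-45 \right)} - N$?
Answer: $-1881$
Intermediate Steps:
$R{\left(L,T \right)} = 6 - L$ ($R{\left(L,T \right)} = \left(- L + 0\right) + 6 = - L + 6 = 6 - L$)
$N = 3906$ ($N = 3 \left(\left(6 - -4\right) + 32\right) 31 = 3 \left(\left(6 + 4\right) + 32\right) 31 = 3 \left(10 + 32\right) 31 = 3 \cdot 42 \cdot 31 = 3 \cdot 1302 = 3906$)
$V{\left(-45 \right)} - N = \left(-45\right)^{2} - 3906 = 2025 - 3906 = -1881$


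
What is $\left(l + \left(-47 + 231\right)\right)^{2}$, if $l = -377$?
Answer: $37249$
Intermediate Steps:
$\left(l + \left(-47 + 231\right)\right)^{2} = \left(-377 + \left(-47 + 231\right)\right)^{2} = \left(-377 + 184\right)^{2} = \left(-193\right)^{2} = 37249$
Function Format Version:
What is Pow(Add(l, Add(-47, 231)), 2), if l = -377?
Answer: 37249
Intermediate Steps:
Pow(Add(l, Add(-47, 231)), 2) = Pow(Add(-377, Add(-47, 231)), 2) = Pow(Add(-377, 184), 2) = Pow(-193, 2) = 37249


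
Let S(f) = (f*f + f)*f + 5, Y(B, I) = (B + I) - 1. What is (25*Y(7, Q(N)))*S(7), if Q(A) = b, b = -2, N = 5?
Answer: 39700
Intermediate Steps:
Q(A) = -2
Y(B, I) = -1 + B + I
S(f) = 5 + f*(f + f**2) (S(f) = (f**2 + f)*f + 5 = (f + f**2)*f + 5 = f*(f + f**2) + 5 = 5 + f*(f + f**2))
(25*Y(7, Q(N)))*S(7) = (25*(-1 + 7 - 2))*(5 + 7**2 + 7**3) = (25*4)*(5 + 49 + 343) = 100*397 = 39700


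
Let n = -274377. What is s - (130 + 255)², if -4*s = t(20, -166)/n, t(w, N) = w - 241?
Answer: -162678123521/1097508 ≈ -1.4823e+5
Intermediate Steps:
t(w, N) = -241 + w
s = -221/1097508 (s = -(-241 + 20)/(4*(-274377)) = -(-221)*(-1)/(4*274377) = -¼*221/274377 = -221/1097508 ≈ -0.00020137)
s - (130 + 255)² = -221/1097508 - (130 + 255)² = -221/1097508 - 1*385² = -221/1097508 - 1*148225 = -221/1097508 - 148225 = -162678123521/1097508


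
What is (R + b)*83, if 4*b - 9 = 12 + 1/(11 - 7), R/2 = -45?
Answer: -112465/16 ≈ -7029.1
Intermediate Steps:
R = -90 (R = 2*(-45) = -90)
b = 85/16 (b = 9/4 + (12 + 1/(11 - 7))/4 = 9/4 + (12 + 1/4)/4 = 9/4 + (1/4)*(49/4) = 9/4 + 49/16 = 85/16 ≈ 5.3125)
(R + b)*83 = (-90 + 85/16)*83 = -1355/16*83 = -112465/16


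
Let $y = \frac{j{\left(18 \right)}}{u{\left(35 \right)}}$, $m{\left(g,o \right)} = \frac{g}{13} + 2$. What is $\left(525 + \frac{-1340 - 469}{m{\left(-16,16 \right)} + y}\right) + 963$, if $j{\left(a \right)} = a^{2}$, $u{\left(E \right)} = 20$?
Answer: $\frac{1523679}{1103} \approx 1381.4$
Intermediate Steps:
$m{\left(g,o \right)} = 2 + \frac{g}{13}$ ($m{\left(g,o \right)} = g \frac{1}{13} + 2 = \frac{g}{13} + 2 = 2 + \frac{g}{13}$)
$y = \frac{81}{5}$ ($y = \frac{18^{2}}{20} = 324 \cdot \frac{1}{20} = \frac{81}{5} \approx 16.2$)
$\left(525 + \frac{-1340 - 469}{m{\left(-16,16 \right)} + y}\right) + 963 = \left(525 + \frac{-1340 - 469}{\left(2 + \frac{1}{13} \left(-16\right)\right) + \frac{81}{5}}\right) + 963 = \left(525 - \frac{1809}{\left(2 - \frac{16}{13}\right) + \frac{81}{5}}\right) + 963 = \left(525 - \frac{1809}{\frac{10}{13} + \frac{81}{5}}\right) + 963 = \left(525 - \frac{1809}{\frac{1103}{65}}\right) + 963 = \left(525 - \frac{117585}{1103}\right) + 963 = \frac{461490}{1103} + 963 = \frac{1523679}{1103}$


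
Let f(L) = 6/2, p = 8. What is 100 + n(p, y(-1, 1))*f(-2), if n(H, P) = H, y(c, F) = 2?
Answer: 124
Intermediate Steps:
f(L) = 3 (f(L) = 6*(½) = 3)
100 + n(p, y(-1, 1))*f(-2) = 100 + 8*3 = 100 + 24 = 124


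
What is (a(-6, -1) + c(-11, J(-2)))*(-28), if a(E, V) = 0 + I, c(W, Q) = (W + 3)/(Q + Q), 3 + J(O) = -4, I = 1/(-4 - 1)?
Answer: -52/5 ≈ -10.400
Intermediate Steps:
I = -⅕ (I = 1/(-5) = -⅕ ≈ -0.20000)
J(O) = -7 (J(O) = -3 - 4 = -7)
c(W, Q) = (3 + W)/(2*Q) (c(W, Q) = (3 + W)/((2*Q)) = (3 + W)*(1/(2*Q)) = (3 + W)/(2*Q))
a(E, V) = -⅕ (a(E, V) = 0 - ⅕ = -⅕)
(a(-6, -1) + c(-11, J(-2)))*(-28) = (-⅕ + (½)*(3 - 11)/(-7))*(-28) = (-⅕ + (½)*(-⅐)*(-8))*(-28) = (-⅕ + 4/7)*(-28) = (13/35)*(-28) = -52/5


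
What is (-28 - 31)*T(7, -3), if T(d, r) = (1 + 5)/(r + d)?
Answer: -177/2 ≈ -88.500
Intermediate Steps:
T(d, r) = 6/(d + r)
(-28 - 31)*T(7, -3) = (-28 - 31)*(6/(7 - 3)) = -354/4 = -59*3/2 = -177/2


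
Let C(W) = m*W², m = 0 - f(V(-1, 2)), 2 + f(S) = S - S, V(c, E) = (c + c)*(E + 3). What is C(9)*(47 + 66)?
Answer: 18306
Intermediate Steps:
V(c, E) = 2*c*(3 + E) (V(c, E) = (2*c)*(3 + E) = 2*c*(3 + E))
f(S) = -2 (f(S) = -2 + (S - S) = -2 + 0 = -2)
m = 2 (m = 0 - 1*(-2) = 0 + 2 = 2)
C(W) = 2*W²
C(9)*(47 + 66) = (2*9²)*(47 + 66) = (2*81)*113 = 162*113 = 18306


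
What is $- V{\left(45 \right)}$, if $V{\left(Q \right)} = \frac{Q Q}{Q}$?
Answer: $-45$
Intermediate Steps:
$V{\left(Q \right)} = Q$ ($V{\left(Q \right)} = \frac{Q^{2}}{Q} = Q$)
$- V{\left(45 \right)} = \left(-1\right) 45 = -45$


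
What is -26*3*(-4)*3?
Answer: 936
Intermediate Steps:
-26*3*(-4)*3 = -(-312)*3 = -26*(-36) = 936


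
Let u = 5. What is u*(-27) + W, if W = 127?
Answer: -8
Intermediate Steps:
u*(-27) + W = 5*(-27) + 127 = -135 + 127 = -8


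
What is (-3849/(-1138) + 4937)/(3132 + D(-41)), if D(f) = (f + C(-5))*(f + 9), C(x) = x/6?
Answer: 2409495/2180408 ≈ 1.1051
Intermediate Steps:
C(x) = x/6 (C(x) = x*(1/6) = x/6)
D(f) = (9 + f)*(-5/6 + f) (D(f) = (f + (1/6)*(-5))*(f + 9) = (f - 5/6)*(9 + f) = (-5/6 + f)*(9 + f) = (9 + f)*(-5/6 + f))
(-3849/(-1138) + 4937)/(3132 + D(-41)) = (-3849/(-1138) + 4937)/(3132 + (-15/2 + (-41)**2 + (49/6)*(-41))) = (-3849*(-1/1138) + 4937)/(3132 + (-15/2 + 1681 - 2009/6)) = (3849/1138 + 4937)/(3132 + 4016/3) = 5622155/(1138*(13412/3)) = (5622155/1138)*(3/13412) = 2409495/2180408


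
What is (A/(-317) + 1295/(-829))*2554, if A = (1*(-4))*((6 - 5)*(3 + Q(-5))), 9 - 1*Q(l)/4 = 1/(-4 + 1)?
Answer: -2120609186/788379 ≈ -2689.8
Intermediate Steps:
Q(l) = 112/3 (Q(l) = 36 - 4/(-4 + 1) = 36 - 4/(-3) = 36 - 4*(-⅓) = 36 + 4/3 = 112/3)
A = -484/3 (A = (1*(-4))*((6 - 5)*(3 + 112/3)) = -4*121/3 = -484/3 ≈ -161.33)
(A/(-317) + 1295/(-829))*2554 = (-484/3/(-317) + 1295/(-829))*2554 = (-484/3*(-1/317) + 1295*(-1/829))*2554 = (484/951 - 1295/829)*2554 = -830309/788379*2554 = -2120609186/788379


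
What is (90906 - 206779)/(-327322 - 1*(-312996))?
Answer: 115873/14326 ≈ 8.0883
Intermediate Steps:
(90906 - 206779)/(-327322 - 1*(-312996)) = -115873/(-327322 + 312996) = -115873/(-14326) = -115873*(-1/14326) = 115873/14326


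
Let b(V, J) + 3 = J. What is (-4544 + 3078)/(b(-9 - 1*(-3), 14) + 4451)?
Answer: -733/2231 ≈ -0.32855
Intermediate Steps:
b(V, J) = -3 + J
(-4544 + 3078)/(b(-9 - 1*(-3), 14) + 4451) = (-4544 + 3078)/((-3 + 14) + 4451) = -1466/(11 + 4451) = -1466/4462 = -1466*1/4462 = -733/2231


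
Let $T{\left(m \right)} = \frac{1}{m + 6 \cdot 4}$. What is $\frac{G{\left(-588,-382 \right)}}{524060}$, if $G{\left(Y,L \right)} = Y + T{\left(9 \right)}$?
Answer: $- \frac{19403}{17293980} \approx -0.001122$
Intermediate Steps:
$T{\left(m \right)} = \frac{1}{24 + m}$ ($T{\left(m \right)} = \frac{1}{m + 24} = \frac{1}{24 + m}$)
$G{\left(Y,L \right)} = \frac{1}{33} + Y$ ($G{\left(Y,L \right)} = Y + \frac{1}{24 + 9} = Y + \frac{1}{33} = \frac{1}{33} + Y$)
$\frac{G{\left(-588,-382 \right)}}{524060} = \frac{\frac{1}{33} - 588}{524060} = \left(- \frac{19403}{33}\right) \frac{1}{524060} = - \frac{19403}{17293980}$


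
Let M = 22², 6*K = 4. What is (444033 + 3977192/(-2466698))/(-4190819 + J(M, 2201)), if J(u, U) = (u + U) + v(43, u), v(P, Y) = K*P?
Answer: -1642937003763/15496186574284 ≈ -0.10602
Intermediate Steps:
K = ⅔ (K = (⅙)*4 = ⅔ ≈ 0.66667)
M = 484
v(P, Y) = 2*P/3
J(u, U) = 86/3 + U + u (J(u, U) = (u + U) + (⅔)*43 = (U + u) + 86/3 = 86/3 + U + u)
(444033 + 3977192/(-2466698))/(-4190819 + J(M, 2201)) = (444033 + 3977192/(-2466698))/(-4190819 + (86/3 + 2201 + 484)) = (444033 + 3977192*(-1/2466698))/(-4190819 + 8141/3) = (444033 - 1988596/1233349)/(-12564316/3) = (547645667921/1233349)*(-3/12564316) = -1642937003763/15496186574284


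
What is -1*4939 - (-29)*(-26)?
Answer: -5693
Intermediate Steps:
-1*4939 - (-29)*(-26) = -4939 - 1*754 = -4939 - 754 = -5693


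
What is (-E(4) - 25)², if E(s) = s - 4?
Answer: 625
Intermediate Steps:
E(s) = -4 + s
(-E(4) - 25)² = (-(-4 + 4) - 25)² = (-1*0 - 25)² = (0 - 25)² = (-25)² = 625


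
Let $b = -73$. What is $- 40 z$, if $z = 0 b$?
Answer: $0$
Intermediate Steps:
$z = 0$ ($z = 0 \left(-73\right) = 0$)
$- 40 z = \left(-40\right) 0 = 0$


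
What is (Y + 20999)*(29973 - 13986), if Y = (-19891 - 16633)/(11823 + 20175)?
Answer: 1790249514131/5333 ≈ 3.3569e+8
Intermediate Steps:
Y = -18262/15999 (Y = -36524/31998 = -36524*1/31998 = -18262/15999 ≈ -1.1414)
(Y + 20999)*(29973 - 13986) = (-18262/15999 + 20999)*(29973 - 13986) = (335944739/15999)*15987 = 1790249514131/5333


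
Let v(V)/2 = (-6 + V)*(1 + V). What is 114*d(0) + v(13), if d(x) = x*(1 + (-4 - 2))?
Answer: 196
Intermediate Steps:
d(x) = -5*x (d(x) = x*(1 - 6) = x*(-5) = -5*x)
v(V) = 2*(1 + V)*(-6 + V) (v(V) = 2*((-6 + V)*(1 + V)) = 2*((1 + V)*(-6 + V)) = 2*(1 + V)*(-6 + V))
114*d(0) + v(13) = 114*(-5*0) + (-12 - 10*13 + 2*13**2) = 114*0 + (-12 - 130 + 2*169) = 0 + (-12 - 130 + 338) = 0 + 196 = 196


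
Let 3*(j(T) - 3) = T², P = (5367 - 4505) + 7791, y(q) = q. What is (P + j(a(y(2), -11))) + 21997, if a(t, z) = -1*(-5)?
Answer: 91984/3 ≈ 30661.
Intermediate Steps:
a(t, z) = 5
P = 8653 (P = 862 + 7791 = 8653)
j(T) = 3 + T²/3
(P + j(a(y(2), -11))) + 21997 = (8653 + (3 + (⅓)*5²)) + 21997 = (8653 + (3 + (⅓)*25)) + 21997 = (8653 + (3 + 25/3)) + 21997 = (8653 + 34/3) + 21997 = 25993/3 + 21997 = 91984/3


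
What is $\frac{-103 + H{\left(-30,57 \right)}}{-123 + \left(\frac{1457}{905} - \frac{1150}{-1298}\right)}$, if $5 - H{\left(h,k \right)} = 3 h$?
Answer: $\frac{4698760}{70777467} \approx 0.066388$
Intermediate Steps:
$H{\left(h,k \right)} = 5 - 3 h$
$\frac{-103 + H{\left(-30,57 \right)}}{-123 + \left(\frac{1457}{905} - \frac{1150}{-1298}\right)} = \frac{-103 + \left(5 - -90\right)}{-123 + \left(\frac{1457}{905} - \frac{1150}{-1298}\right)} = \frac{-103 + \left(5 + 90\right)}{-123 + \left(1457 \cdot \frac{1}{905} - - \frac{575}{649}\right)} = \frac{-103 + 95}{-123 + \left(\frac{1457}{905} + \frac{575}{649}\right)} = - \frac{8}{-123 + \frac{1465968}{587345}} = - \frac{8}{- \frac{70777467}{587345}} = \left(-8\right) \left(- \frac{587345}{70777467}\right) = \frac{4698760}{70777467}$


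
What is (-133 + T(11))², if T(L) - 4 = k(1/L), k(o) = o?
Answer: 2010724/121 ≈ 16618.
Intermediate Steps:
T(L) = 4 + 1/L
(-133 + T(11))² = (-133 + (4 + 1/11))² = (-133 + 45/11)² = (-1418/11)² = 2010724/121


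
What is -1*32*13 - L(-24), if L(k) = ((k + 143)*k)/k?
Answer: -535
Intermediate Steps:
L(k) = 143 + k (L(k) = ((143 + k)*k)/k = (k*(143 + k))/k = 143 + k)
-1*32*13 - L(-24) = -1*32*13 - (143 - 24) = -32*13 - 1*119 = -416 - 119 = -535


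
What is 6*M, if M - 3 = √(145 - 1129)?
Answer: 18 + 12*I*√246 ≈ 18.0 + 188.21*I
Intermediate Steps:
M = 3 + 2*I*√246 (M = 3 + √(145 - 1129) = 3 + √(-984) = 3 + 2*I*√246 ≈ 3.0 + 31.369*I)
6*M = 6*(3 + 2*I*√246) = 18 + 12*I*√246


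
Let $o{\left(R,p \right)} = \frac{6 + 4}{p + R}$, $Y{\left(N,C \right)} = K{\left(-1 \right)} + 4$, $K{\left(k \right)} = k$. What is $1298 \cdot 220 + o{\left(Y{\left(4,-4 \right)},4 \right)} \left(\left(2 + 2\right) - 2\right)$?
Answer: $\frac{1998940}{7} \approx 2.8556 \cdot 10^{5}$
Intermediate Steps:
$Y{\left(N,C \right)} = 3$ ($Y{\left(N,C \right)} = -1 + 4 = 3$)
$o{\left(R,p \right)} = \frac{10}{R + p}$
$1298 \cdot 220 + o{\left(Y{\left(4,-4 \right)},4 \right)} \left(\left(2 + 2\right) - 2\right) = 1298 \cdot 220 + \frac{10}{3 + 4} \left(\left(2 + 2\right) - 2\right) = 285560 + \frac{10}{7} \left(4 - 2\right) = 285560 + 10 \cdot \frac{1}{7} \cdot 2 = 285560 + \frac{10}{7} \cdot 2 = 285560 + \frac{20}{7} = \frac{1998940}{7}$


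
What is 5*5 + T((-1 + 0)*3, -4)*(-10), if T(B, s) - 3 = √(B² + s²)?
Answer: -55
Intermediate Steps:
T(B, s) = 3 + √(B² + s²)
5*5 + T((-1 + 0)*3, -4)*(-10) = 5*5 + (3 + √(((-1 + 0)*3)² + (-4)²))*(-10) = 25 + (3 + √((-1*3)² + 16))*(-10) = 25 + (3 + √((-3)² + 16))*(-10) = 25 + (3 + √(9 + 16))*(-10) = 25 + (3 + √25)*(-10) = 25 + (3 + 5)*(-10) = 25 + 8*(-10) = 25 - 80 = -55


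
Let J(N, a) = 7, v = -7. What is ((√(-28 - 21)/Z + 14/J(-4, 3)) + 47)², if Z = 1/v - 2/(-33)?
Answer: -1747928/361 - 158466*I/19 ≈ -4841.9 - 8340.3*I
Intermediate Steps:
Z = -19/231 (Z = 1/(-7) - 2/(-33) = 1*(-⅐) - 2*(-1/33) = -⅐ + 2/33 = -19/231 ≈ -0.082251)
((√(-28 - 21)/Z + 14/J(-4, 3)) + 47)² = ((√(-28 - 21)/(-19/231) + 14/7) + 47)² = ((√(-49)*(-231/19) + 14*(⅐)) + 47)² = (((7*I)*(-231/19) + 2) + 47)² = ((-1617*I/19 + 2) + 47)² = ((2 - 1617*I/19) + 47)² = (49 - 1617*I/19)²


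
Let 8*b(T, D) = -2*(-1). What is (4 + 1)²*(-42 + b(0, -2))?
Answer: -4175/4 ≈ -1043.8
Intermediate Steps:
b(T, D) = ¼ (b(T, D) = (-2*(-1))/8 = (⅛)*2 = ¼)
(4 + 1)²*(-42 + b(0, -2)) = (4 + 1)²*(-42 + ¼) = 5²*(-167/4) = 25*(-167/4) = -4175/4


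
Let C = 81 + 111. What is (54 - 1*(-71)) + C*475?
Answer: 91325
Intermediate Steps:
C = 192
(54 - 1*(-71)) + C*475 = (54 - 1*(-71)) + 192*475 = (54 + 71) + 91200 = 125 + 91200 = 91325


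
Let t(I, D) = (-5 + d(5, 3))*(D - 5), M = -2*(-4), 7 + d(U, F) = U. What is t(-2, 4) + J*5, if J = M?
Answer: 47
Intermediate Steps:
d(U, F) = -7 + U
M = 8
J = 8
t(I, D) = 35 - 7*D (t(I, D) = (-5 + (-7 + 5))*(D - 5) = (-5 - 2)*(-5 + D) = -7*(-5 + D) = 35 - 7*D)
t(-2, 4) + J*5 = (35 - 7*4) + 8*5 = (35 - 28) + 40 = 7 + 40 = 47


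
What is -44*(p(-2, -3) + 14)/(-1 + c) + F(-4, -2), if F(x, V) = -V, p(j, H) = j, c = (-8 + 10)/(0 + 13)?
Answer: 626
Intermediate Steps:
c = 2/13 ≈ 0.15385
-44*(p(-2, -3) + 14)/(-1 + c) + F(-4, -2) = -44*(-2 + 14)/(-1 + 2/13) - 1*(-2) = -528/(-11/13) + 2 = -528*(-13)/11 + 2 = -44*(-156/11) + 2 = 624 + 2 = 626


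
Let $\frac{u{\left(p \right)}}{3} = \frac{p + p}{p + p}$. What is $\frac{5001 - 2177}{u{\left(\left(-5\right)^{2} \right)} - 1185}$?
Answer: $- \frac{1412}{591} \approx -2.3892$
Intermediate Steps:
$u{\left(p \right)} = 3$ ($u{\left(p \right)} = 3 \frac{p + p}{p + p} = 3 \frac{2 p}{2 p} = 3 \cdot 2 p \frac{1}{2 p} = 3 \cdot 1 = 3$)
$\frac{5001 - 2177}{u{\left(\left(-5\right)^{2} \right)} - 1185} = \frac{5001 - 2177}{3 - 1185} = \frac{2824}{-1182} = 2824 \left(- \frac{1}{1182}\right) = - \frac{1412}{591}$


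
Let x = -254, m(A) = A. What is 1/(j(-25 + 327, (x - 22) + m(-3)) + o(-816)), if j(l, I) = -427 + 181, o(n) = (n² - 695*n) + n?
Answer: 1/1231914 ≈ 8.1174e-7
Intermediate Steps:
o(n) = n² - 694*n
j(l, I) = -246
1/(j(-25 + 327, (x - 22) + m(-3)) + o(-816)) = 1/(-246 - 816*(-694 - 816)) = 1/(-246 - 816*(-1510)) = 1/(-246 + 1232160) = 1/1231914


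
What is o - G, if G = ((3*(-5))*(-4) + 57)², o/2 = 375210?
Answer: 736731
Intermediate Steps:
o = 750420 (o = 2*375210 = 750420)
G = 13689 (G = (-15*(-4) + 57)² = (60 + 57)² = 117² = 13689)
o - G = 750420 - 1*13689 = 750420 - 13689 = 736731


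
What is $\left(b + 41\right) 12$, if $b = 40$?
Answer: $972$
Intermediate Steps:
$\left(b + 41\right) 12 = \left(40 + 41\right) 12 = 81 \cdot 12 = 972$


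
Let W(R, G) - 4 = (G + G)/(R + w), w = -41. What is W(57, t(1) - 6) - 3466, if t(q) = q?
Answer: -27701/8 ≈ -3462.6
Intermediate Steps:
W(R, G) = 4 + 2*G/(-41 + R) (W(R, G) = 4 + (G + G)/(R - 41) = 4 + (2*G)/(-41 + R) = 4 + 2*G/(-41 + R))
W(57, t(1) - 6) - 3466 = 2*(-82 + (1 - 6) + 2*57)/(-41 + 57) - 3466 = 2*(-82 - 5 + 114)/16 - 3466 = 2*(1/16)*27 - 3466 = 27/8 - 3466 = -27701/8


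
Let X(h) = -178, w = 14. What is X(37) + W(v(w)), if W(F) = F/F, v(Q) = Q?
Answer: -177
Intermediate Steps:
W(F) = 1
X(37) + W(v(w)) = -178 + 1 = -177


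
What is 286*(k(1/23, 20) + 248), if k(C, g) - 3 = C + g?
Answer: 1782924/23 ≈ 77518.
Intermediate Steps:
k(C, g) = 3 + C + g (k(C, g) = 3 + (C + g) = 3 + C + g)
286*(k(1/23, 20) + 248) = 286*((3 + 1/23 + 20) + 248) = 286*(530/23 + 248) = 286*(6234/23) = 1782924/23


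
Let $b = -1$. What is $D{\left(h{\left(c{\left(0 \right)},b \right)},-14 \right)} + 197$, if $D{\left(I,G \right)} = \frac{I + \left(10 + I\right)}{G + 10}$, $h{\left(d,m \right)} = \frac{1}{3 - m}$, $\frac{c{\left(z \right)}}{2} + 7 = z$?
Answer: $\frac{1555}{8} \approx 194.38$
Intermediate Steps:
$c{\left(z \right)} = -14 + 2 z$
$D{\left(I,G \right)} = \frac{10 + 2 I}{10 + G}$
$D{\left(h{\left(c{\left(0 \right)},b \right)},-14 \right)} + 197 = \frac{2 \left(5 - \frac{1}{-3 - 1}\right)}{10 - 14} + 197 = \frac{2 \left(5 - \frac{1}{-4}\right)}{-4} + 197 = 2 \left(- \frac{1}{4}\right) \left(5 - - \frac{1}{4}\right) + 197 = 2 \left(- \frac{1}{4}\right) \left(5 + \frac{1}{4}\right) + 197 = 2 \left(- \frac{1}{4}\right) \frac{21}{4} + 197 = - \frac{21}{8} + 197 = \frac{1555}{8}$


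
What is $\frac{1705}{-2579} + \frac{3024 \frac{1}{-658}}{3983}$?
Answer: $- \frac{319734769}{482791379} \approx -0.66226$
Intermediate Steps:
$\frac{1705}{-2579} + \frac{3024 \frac{1}{-658}}{3983} = 1705 \left(- \frac{1}{2579}\right) + 3024 \left(- \frac{1}{658}\right) \frac{1}{3983} = - \frac{1705}{2579} - \frac{216}{187201} = - \frac{319734769}{482791379}$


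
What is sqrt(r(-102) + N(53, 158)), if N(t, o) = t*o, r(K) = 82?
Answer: 2*sqrt(2114) ≈ 91.957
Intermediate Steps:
N(t, o) = o*t
sqrt(r(-102) + N(53, 158)) = sqrt(82 + 158*53) = sqrt(82 + 8374) = sqrt(8456) = 2*sqrt(2114)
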